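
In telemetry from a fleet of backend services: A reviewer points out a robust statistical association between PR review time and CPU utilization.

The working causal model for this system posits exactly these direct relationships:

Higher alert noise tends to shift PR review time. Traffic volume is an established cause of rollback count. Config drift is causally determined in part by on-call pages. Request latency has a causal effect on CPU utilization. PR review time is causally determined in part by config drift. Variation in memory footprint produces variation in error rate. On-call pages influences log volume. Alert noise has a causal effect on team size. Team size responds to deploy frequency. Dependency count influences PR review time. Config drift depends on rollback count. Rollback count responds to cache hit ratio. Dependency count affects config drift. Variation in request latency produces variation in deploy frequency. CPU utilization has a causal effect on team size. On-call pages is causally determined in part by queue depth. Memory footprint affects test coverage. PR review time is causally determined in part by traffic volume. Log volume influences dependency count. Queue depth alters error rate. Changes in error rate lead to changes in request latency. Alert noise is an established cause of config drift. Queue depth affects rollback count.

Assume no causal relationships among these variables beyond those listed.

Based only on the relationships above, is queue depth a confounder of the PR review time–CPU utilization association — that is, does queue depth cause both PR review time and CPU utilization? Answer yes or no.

Queue depth has a causal path to PR review time (queue depth → rollback count → config drift → PR review time) and to CPU utilization (queue depth → error rate → request latency → CPU utilization), so it is a common cause of both — a confounder.

yes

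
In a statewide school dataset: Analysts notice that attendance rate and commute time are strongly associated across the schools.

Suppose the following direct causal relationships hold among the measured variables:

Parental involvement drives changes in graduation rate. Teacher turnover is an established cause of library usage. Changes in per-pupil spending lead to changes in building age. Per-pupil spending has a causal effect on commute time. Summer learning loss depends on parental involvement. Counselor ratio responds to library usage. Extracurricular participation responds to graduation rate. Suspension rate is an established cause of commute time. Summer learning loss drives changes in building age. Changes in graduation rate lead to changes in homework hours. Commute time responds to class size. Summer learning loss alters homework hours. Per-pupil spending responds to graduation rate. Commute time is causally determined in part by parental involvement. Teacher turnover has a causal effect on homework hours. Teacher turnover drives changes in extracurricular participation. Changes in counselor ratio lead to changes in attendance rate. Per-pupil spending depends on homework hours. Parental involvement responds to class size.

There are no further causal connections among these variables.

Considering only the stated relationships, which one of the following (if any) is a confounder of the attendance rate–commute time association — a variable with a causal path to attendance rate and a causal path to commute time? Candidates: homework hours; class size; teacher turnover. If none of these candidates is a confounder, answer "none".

Teacher turnover causes attendance rate (teacher turnover → library usage → counselor ratio → attendance rate) and also causes commute time (teacher turnover → homework hours → per-pupil spending → commute time); it is a common cause of both.
Each of the other candidates lacks a causal path to at least one of attendance rate and commute time, so they do not confound the relationship.

teacher turnover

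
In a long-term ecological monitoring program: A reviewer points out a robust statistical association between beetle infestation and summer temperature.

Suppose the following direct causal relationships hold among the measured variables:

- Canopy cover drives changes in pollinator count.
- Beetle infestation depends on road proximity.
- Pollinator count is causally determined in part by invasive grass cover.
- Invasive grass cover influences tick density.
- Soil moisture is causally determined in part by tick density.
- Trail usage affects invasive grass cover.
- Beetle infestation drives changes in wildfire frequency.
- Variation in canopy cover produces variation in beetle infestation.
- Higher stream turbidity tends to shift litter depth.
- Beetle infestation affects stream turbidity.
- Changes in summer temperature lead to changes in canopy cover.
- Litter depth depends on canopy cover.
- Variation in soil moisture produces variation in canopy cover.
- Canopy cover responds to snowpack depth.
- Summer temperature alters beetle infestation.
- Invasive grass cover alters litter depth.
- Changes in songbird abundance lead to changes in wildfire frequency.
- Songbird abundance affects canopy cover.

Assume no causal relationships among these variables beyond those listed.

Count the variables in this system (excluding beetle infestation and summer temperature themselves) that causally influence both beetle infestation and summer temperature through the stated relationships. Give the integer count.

0

No listed variable has a causal path to both beetle infestation and summer temperature, so there are no common causes.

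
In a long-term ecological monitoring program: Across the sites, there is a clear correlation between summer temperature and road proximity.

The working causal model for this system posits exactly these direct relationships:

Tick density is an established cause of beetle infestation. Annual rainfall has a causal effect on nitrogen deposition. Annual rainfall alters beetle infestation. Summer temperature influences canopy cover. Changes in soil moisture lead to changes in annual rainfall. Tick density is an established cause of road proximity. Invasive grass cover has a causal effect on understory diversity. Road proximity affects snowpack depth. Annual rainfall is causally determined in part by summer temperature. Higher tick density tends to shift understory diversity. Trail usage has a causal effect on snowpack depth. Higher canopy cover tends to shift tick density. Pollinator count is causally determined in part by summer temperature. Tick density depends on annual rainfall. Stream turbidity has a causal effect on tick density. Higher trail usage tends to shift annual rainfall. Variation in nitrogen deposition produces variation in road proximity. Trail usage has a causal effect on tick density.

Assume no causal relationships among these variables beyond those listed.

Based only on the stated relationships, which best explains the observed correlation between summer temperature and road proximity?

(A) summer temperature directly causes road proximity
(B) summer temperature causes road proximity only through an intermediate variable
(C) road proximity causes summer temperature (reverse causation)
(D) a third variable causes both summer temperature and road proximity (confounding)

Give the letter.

Summer temperature reaches road proximity through summer temperature → canopy cover → tick density → road proximity — an indirect causal chain with no direct summer temperature → road proximity link. No variable causes both summer temperature and road proximity, so confounding is ruled out; the effect is mediated.

B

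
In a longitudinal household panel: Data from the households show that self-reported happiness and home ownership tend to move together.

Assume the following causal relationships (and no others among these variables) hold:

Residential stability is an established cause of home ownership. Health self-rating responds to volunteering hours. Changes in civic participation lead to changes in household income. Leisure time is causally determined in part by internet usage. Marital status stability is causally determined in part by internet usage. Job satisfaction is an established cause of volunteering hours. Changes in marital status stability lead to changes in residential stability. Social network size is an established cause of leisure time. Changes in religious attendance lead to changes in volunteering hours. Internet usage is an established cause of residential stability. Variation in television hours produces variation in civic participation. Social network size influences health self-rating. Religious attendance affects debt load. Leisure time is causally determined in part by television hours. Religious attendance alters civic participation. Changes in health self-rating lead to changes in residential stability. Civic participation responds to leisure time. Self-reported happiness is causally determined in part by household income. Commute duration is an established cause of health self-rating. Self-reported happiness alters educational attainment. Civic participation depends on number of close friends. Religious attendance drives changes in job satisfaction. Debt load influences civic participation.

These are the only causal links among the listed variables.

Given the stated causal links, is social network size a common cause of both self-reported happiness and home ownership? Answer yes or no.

yes

Social network size has a causal path to self-reported happiness (social network size → leisure time → civic participation → household income → self-reported happiness) and to home ownership (social network size → health self-rating → residential stability → home ownership), so it is a common cause of both — a confounder.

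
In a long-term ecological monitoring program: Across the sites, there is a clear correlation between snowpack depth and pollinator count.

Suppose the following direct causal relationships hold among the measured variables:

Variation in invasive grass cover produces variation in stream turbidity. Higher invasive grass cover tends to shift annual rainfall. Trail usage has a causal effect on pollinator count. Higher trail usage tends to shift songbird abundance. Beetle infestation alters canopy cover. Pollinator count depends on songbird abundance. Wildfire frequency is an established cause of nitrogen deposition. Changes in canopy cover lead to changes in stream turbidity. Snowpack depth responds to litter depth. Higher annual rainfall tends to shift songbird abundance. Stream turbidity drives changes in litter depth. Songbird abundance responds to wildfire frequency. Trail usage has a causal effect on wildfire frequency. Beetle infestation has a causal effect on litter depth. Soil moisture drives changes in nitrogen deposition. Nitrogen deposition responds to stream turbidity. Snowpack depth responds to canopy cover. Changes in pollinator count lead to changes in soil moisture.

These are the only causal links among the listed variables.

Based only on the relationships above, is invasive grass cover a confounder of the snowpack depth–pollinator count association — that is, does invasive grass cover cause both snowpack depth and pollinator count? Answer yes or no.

Invasive grass cover has a causal path to snowpack depth (invasive grass cover → stream turbidity → litter depth → snowpack depth) and to pollinator count (invasive grass cover → annual rainfall → songbird abundance → pollinator count), so it is a common cause of both — a confounder.

yes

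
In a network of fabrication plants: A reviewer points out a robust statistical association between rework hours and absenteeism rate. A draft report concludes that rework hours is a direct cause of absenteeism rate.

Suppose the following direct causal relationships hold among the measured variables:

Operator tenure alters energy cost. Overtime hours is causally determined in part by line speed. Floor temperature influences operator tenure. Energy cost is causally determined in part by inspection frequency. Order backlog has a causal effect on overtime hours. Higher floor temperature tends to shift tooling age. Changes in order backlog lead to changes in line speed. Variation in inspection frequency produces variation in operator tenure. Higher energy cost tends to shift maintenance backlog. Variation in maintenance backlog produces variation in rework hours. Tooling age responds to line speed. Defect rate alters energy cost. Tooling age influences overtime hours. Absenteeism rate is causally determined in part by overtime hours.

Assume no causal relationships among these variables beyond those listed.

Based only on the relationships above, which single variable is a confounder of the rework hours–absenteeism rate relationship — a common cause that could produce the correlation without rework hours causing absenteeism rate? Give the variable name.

floor temperature

Floor temperature has a causal path to rework hours (floor temperature → operator tenure → energy cost → maintenance backlog → rework hours) and a separate causal path to absenteeism rate (floor temperature → tooling age → overtime hours → absenteeism rate), so it is a common cause of both.
No stated relationship gives rework hours a causal route to absenteeism rate, so the correlation is explained by the shared upstream cause rather than a direct effect.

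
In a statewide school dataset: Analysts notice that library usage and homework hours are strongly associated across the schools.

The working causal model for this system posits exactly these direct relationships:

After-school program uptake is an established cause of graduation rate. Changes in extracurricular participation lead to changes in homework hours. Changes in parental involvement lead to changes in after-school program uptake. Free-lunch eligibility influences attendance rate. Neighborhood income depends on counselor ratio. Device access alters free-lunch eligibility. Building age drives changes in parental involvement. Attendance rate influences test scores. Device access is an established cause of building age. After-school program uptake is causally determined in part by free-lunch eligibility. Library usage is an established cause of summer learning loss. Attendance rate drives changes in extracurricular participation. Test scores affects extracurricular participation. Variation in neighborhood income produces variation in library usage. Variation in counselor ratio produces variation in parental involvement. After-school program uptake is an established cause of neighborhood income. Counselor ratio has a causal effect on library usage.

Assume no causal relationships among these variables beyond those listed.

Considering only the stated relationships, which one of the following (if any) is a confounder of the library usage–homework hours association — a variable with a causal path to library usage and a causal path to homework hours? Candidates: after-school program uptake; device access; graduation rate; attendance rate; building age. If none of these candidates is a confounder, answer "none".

device access

Device access causes library usage (device access → free-lunch eligibility → after-school program uptake → neighborhood income → library usage) and also causes homework hours (device access → free-lunch eligibility → attendance rate → extracurricular participation → homework hours); it is a common cause of both.
Each of the other candidates lacks a causal path to at least one of library usage and homework hours, so they do not confound the relationship.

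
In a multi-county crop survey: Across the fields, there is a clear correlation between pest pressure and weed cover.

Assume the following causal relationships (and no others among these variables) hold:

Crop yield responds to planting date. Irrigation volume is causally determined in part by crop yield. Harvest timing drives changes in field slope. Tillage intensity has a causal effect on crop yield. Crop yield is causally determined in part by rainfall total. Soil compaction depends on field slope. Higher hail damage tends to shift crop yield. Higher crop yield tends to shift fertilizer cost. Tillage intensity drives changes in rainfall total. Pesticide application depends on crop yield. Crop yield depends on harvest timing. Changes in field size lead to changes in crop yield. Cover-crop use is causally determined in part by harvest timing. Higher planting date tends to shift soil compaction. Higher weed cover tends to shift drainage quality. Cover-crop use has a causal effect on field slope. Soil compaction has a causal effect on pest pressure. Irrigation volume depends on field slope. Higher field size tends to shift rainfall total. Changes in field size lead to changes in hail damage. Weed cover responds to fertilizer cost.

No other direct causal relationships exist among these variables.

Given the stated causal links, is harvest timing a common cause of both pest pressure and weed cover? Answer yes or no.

Harvest timing has a causal path to pest pressure (harvest timing → field slope → soil compaction → pest pressure) and to weed cover (harvest timing → crop yield → fertilizer cost → weed cover), so it is a common cause of both — a confounder.

yes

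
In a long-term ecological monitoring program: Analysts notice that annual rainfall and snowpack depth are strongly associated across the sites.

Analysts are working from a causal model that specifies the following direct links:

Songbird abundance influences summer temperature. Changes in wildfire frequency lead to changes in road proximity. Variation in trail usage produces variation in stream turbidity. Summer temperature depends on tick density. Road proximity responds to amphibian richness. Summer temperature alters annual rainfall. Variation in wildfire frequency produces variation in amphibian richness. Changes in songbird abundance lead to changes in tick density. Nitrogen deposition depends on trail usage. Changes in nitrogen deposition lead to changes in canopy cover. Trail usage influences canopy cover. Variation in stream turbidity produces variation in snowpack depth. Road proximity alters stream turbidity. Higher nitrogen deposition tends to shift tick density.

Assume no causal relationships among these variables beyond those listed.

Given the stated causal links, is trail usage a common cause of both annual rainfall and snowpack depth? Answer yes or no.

Trail usage has a causal path to annual rainfall (trail usage → nitrogen deposition → tick density → summer temperature → annual rainfall) and to snowpack depth (trail usage → stream turbidity → snowpack depth), so it is a common cause of both — a confounder.

yes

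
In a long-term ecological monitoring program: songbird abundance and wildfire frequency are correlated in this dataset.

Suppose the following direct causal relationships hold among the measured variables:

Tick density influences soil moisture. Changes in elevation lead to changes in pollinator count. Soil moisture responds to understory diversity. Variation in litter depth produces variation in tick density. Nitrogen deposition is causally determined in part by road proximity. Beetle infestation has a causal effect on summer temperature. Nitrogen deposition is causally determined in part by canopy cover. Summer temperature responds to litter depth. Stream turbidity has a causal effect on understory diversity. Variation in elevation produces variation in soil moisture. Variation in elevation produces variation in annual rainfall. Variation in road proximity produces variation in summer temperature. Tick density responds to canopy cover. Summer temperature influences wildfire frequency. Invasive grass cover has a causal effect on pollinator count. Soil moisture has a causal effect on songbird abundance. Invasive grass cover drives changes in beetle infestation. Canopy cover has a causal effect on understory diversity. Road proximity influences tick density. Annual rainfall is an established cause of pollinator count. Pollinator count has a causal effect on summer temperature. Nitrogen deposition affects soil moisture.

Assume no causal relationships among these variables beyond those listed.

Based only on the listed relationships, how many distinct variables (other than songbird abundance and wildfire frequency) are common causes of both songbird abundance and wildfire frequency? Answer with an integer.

The common causes are: elevation (to songbird abundance via elevation → soil moisture → songbird abundance; to wildfire frequency via elevation → pollinator count → summer temperature → wildfire frequency); litter depth (to songbird abundance via litter depth → tick density → soil moisture → songbird abundance; to wildfire frequency via litter depth → summer temperature → wildfire frequency); road proximity (to songbird abundance via road proximity → nitrogen deposition → soil moisture → songbird abundance; to wildfire frequency via road proximity → summer temperature → wildfire frequency).
Every other variable lacks a causal path to at least one of songbird abundance and wildfire frequency.

3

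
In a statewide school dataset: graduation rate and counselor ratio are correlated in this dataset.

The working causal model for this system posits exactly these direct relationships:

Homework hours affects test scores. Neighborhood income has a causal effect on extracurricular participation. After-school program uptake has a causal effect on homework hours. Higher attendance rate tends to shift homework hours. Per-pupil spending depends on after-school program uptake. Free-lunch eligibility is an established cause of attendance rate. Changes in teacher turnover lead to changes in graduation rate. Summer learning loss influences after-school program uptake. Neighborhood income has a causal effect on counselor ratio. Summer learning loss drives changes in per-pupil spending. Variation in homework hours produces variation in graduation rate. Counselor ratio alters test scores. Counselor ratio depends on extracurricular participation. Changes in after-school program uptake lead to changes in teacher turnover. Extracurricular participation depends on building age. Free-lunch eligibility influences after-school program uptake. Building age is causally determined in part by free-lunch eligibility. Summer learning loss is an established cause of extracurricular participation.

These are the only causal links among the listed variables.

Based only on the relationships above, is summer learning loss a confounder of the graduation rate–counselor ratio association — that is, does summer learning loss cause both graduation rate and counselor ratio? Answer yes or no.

yes

Summer learning loss has a causal path to graduation rate (summer learning loss → after-school program uptake → teacher turnover → graduation rate) and to counselor ratio (summer learning loss → extracurricular participation → counselor ratio), so it is a common cause of both — a confounder.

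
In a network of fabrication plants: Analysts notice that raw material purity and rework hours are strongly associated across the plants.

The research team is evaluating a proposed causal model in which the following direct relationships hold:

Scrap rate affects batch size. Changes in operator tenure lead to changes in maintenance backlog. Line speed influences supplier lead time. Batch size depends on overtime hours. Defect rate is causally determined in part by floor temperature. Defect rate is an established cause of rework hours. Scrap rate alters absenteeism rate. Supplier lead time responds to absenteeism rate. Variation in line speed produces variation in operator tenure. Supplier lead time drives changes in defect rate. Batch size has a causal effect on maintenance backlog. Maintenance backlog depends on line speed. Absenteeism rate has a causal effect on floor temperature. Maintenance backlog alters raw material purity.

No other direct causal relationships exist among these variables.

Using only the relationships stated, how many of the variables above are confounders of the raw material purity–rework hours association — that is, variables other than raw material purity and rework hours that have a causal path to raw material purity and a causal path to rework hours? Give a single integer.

The common causes are: line speed (to raw material purity via line speed → maintenance backlog → raw material purity; to rework hours via line speed → supplier lead time → defect rate → rework hours); scrap rate (to raw material purity via scrap rate → batch size → maintenance backlog → raw material purity; to rework hours via scrap rate → absenteeism rate → floor temperature → defect rate → rework hours).
Every other variable lacks a causal path to at least one of raw material purity and rework hours.

2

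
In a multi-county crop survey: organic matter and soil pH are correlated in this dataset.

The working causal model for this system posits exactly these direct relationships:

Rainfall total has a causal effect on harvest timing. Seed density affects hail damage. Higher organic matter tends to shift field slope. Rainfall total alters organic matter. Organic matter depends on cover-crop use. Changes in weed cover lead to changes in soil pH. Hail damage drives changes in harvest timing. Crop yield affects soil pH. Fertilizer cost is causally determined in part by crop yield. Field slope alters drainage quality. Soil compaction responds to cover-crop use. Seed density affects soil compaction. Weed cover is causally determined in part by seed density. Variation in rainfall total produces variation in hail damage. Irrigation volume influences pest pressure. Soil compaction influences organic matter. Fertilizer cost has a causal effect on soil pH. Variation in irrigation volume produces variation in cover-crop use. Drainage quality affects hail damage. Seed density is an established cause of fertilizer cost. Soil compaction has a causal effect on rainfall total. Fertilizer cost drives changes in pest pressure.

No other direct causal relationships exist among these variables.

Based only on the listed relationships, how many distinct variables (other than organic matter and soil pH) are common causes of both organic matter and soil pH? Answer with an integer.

1

The common causes are: seed density (to organic matter via seed density → soil compaction → organic matter; to soil pH via seed density → weed cover → soil pH).
Every other variable lacks a causal path to at least one of organic matter and soil pH.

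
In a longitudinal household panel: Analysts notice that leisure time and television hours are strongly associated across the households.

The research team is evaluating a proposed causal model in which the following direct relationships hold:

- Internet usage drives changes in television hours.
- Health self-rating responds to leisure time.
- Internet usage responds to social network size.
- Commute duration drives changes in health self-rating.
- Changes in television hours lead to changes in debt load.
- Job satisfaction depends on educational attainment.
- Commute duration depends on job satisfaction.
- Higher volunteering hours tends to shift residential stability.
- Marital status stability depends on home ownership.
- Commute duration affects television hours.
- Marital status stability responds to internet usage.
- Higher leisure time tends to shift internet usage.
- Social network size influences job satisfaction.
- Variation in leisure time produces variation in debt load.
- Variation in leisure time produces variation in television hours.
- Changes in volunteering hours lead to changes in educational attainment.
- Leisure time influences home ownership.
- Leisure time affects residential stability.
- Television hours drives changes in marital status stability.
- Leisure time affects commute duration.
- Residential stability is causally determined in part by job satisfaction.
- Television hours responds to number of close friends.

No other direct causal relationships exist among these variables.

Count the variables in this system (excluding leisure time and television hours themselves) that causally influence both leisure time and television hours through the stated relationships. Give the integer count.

No listed variable has a causal path to both leisure time and television hours, so there are no common causes.

0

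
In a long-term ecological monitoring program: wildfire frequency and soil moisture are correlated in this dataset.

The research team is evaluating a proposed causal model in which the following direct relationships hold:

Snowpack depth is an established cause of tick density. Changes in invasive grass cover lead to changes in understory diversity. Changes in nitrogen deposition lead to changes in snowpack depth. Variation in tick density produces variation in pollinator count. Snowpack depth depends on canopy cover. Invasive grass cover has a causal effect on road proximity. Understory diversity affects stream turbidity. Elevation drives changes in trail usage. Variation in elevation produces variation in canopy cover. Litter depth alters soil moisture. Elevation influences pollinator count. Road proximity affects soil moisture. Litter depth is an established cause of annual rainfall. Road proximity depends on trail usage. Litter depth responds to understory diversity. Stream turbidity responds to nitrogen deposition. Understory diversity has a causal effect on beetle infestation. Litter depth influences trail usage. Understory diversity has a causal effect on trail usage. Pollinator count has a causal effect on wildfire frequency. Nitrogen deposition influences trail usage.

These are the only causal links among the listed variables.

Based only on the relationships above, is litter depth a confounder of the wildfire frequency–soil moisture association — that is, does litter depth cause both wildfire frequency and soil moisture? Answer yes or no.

no

Litter depth has no stated causal path to wildfire frequency. A confounder must cause both variables, so litter depth does not qualify.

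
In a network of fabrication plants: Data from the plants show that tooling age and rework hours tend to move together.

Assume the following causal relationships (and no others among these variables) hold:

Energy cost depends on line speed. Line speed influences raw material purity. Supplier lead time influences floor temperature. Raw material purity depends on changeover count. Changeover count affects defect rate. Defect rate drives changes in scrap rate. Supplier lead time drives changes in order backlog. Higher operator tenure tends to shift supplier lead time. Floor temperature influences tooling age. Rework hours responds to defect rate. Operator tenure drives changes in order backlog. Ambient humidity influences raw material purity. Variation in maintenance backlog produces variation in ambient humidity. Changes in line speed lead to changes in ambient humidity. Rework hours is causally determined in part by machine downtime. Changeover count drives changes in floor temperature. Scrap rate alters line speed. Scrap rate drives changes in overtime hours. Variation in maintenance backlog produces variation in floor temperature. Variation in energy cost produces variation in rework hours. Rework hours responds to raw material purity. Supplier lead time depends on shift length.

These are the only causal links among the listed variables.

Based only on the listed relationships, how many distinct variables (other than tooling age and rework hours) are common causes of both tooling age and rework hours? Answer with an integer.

2

The common causes are: changeover count (to tooling age via changeover count → floor temperature → tooling age; to rework hours via changeover count → defect rate → rework hours); maintenance backlog (to tooling age via maintenance backlog → floor temperature → tooling age; to rework hours via maintenance backlog → ambient humidity → raw material purity → rework hours).
Every other variable lacks a causal path to at least one of tooling age and rework hours.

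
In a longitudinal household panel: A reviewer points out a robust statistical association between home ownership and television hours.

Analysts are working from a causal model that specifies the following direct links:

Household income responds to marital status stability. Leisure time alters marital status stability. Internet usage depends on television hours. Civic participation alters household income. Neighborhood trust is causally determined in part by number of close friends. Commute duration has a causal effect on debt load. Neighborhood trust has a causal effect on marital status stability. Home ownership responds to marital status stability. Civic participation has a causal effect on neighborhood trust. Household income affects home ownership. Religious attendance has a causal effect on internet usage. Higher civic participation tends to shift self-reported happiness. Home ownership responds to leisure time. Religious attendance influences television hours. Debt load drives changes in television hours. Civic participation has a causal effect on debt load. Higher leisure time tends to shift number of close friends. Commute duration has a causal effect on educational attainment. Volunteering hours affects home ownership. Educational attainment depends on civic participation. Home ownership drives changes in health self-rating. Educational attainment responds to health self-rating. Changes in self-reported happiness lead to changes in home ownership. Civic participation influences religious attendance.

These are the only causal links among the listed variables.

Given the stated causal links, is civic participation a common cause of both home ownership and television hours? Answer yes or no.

yes

Civic participation has a causal path to home ownership (civic participation → self-reported happiness → home ownership) and to television hours (civic participation → debt load → television hours), so it is a common cause of both — a confounder.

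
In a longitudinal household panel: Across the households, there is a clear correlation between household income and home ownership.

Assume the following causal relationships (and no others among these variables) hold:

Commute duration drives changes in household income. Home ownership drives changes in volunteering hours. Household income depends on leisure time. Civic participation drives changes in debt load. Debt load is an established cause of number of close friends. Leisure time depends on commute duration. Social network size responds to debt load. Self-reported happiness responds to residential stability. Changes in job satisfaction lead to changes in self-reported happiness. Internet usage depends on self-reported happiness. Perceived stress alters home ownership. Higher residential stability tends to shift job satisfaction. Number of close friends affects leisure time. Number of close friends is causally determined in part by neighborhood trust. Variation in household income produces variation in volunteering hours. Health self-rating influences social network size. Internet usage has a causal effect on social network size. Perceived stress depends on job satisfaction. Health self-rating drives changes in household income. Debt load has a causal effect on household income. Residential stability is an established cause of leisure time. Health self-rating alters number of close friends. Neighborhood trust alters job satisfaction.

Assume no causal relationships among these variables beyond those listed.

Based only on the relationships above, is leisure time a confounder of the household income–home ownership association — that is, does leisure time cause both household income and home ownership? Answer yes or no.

Leisure time has no stated causal path to home ownership. A confounder must cause both variables, so leisure time does not qualify.

no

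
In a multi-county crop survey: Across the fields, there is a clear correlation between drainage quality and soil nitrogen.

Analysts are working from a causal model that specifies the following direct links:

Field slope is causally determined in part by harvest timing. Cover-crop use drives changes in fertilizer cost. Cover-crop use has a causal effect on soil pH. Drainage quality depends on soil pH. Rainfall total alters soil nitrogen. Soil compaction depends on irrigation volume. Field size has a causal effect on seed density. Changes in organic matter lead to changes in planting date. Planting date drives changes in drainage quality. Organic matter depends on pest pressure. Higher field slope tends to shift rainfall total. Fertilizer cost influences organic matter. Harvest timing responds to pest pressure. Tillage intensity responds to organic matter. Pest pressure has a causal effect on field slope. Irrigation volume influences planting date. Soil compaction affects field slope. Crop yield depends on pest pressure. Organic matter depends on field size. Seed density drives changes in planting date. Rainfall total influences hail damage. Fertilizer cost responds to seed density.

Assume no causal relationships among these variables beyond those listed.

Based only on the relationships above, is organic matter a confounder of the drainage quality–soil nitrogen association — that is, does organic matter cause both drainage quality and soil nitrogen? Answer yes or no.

no

Organic matter has no stated causal path to soil nitrogen. A confounder must cause both variables, so organic matter does not qualify.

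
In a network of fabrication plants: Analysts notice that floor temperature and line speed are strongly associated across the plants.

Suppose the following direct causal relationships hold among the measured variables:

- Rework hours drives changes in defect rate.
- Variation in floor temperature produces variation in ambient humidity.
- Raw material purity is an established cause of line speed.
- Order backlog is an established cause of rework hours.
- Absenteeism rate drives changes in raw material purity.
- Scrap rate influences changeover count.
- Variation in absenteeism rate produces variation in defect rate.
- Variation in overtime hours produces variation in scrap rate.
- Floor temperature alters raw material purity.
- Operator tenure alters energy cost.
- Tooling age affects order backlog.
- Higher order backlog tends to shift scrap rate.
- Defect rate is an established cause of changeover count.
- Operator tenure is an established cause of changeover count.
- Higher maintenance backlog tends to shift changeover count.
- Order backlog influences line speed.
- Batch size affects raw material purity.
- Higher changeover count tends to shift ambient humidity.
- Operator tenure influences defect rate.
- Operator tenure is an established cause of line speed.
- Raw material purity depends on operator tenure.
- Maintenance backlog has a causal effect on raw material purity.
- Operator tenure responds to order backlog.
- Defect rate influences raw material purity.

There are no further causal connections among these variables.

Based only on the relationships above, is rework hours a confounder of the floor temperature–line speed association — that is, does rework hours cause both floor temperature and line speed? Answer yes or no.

Rework hours has no stated causal path to floor temperature. A confounder must cause both variables, so rework hours does not qualify.

no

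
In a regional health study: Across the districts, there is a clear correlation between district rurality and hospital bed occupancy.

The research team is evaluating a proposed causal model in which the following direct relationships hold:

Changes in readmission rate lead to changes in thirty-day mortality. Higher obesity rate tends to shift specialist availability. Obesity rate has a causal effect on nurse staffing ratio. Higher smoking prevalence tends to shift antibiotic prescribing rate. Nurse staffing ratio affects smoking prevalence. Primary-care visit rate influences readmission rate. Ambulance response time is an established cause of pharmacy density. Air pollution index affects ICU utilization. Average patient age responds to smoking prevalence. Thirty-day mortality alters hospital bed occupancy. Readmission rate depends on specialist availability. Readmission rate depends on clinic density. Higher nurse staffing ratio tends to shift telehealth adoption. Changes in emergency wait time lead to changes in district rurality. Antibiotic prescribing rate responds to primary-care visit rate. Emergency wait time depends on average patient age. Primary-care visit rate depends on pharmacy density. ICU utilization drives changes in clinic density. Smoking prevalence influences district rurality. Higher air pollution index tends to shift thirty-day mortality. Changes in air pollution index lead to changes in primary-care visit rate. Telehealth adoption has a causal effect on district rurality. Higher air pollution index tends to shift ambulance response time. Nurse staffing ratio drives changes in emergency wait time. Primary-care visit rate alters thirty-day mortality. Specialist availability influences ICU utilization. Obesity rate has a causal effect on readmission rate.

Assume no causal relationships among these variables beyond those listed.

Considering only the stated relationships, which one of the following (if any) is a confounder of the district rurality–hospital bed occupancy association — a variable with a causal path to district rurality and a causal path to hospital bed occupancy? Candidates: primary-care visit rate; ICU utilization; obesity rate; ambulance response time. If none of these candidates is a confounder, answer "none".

obesity rate

Obesity rate causes district rurality (obesity rate → nurse staffing ratio → emergency wait time → district rurality) and also causes hospital bed occupancy (obesity rate → readmission rate → thirty-day mortality → hospital bed occupancy); it is a common cause of both.
Each of the other candidates lacks a causal path to at least one of district rurality and hospital bed occupancy, so they do not confound the relationship.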